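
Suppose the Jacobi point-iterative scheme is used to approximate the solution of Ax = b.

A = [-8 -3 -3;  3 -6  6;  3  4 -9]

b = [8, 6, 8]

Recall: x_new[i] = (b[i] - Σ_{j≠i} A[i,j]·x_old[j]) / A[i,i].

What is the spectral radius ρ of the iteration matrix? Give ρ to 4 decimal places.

Diagonal D = diag(-8, -6, -9); L, U strict lower/upper.
Jacobi: T = -D⁻¹(L+U), T[2,1] = -(4)/(-9) = +0.4444; T[2,2] = 0.
  T[0,:] = [+0.0000 -0.3750 -0.3750]
  T[1,:] = [+0.5000 +0.0000 +1.0000]
  T[2,:] = [+0.3333 +0.4444 +0.0000]
moduli |λ_i(T)| = 0.6667, 0.5590, 0.5590.
spectral radius ρ = 0.6667; 0.6667 < 1 ⇒ converges.

0.6667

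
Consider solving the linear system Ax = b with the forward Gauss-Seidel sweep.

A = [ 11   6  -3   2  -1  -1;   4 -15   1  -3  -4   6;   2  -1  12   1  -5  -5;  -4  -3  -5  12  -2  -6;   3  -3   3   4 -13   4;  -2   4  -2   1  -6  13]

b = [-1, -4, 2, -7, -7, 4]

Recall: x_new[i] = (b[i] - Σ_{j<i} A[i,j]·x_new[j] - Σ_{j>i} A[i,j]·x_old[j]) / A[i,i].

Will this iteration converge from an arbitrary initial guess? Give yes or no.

yes

Split A = D + L + U, D = diag(11, -15, 12, 12, -13, 13).
Gauss-Seidel: T = -(D+L)⁻¹U, row 0 first, T[0,4] = -(-1)/(11) = +0.0909; later rows by forward substitution.
  T[0,:] = [+0.0000 -0.5455 +0.2727 -0.1818 +0.0909 +0.0909]
  T[1,:] = [+0.0000 -0.1455 +0.1394 -0.2485 -0.2424 +0.4242]
  T[2,:] = [+0.0000 +0.0788 -0.0338 -0.0737 +0.3813 +0.4369]
  T[3,:] = [+0.0000 -0.1854 +0.1117 -0.1535 +0.2952 +0.8184]
  T[4,:] = [+0.0000 -0.1312 +0.0573 -0.0488 +0.2558 +0.5834]
  T[5,:] = [+0.0000 -0.0733 +0.0117 +0.0264 +0.2426 +0.1570]
eigenvalue magnitudes: 0.6353, 0.4127, 0.1144, 0.0282, 0.0282, 0.0000.
ρ(T) = max|λ| = 0.6353; 0.6353 < 1, so it converges for any x₀.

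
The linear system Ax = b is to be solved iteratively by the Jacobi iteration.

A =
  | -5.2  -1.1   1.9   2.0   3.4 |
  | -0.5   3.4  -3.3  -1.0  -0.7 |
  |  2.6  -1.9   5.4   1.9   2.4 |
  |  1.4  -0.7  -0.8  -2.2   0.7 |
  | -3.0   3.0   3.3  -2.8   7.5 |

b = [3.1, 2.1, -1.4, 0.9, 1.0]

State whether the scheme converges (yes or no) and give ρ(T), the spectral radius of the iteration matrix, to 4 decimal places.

Write A = D+L+U with D = diag(-5.2, 3.4, 5.4, -2.2, 7.5).
Jacobi: T = -D⁻¹(L+U), T[1,4] = -(-0.7)/(3.4) = +0.2059; T[1,1] = 0.
  T[0,:] = [+0.0000 -0.2115 +0.3654 +0.3846 +0.6538]
  T[1,:] = [+0.1471 +0.0000 +0.9706 +0.2941 +0.2059]
  T[2,:] = [-0.4815 +0.3519 +0.0000 -0.3519 -0.4444]
  T[3,:] = [+0.6364 -0.3182 -0.3636 +0.0000 +0.3182]
  T[4,:] = [+0.4000 -0.4000 -0.4400 +0.3733 +0.0000]
eigenvalue magnitudes: 1.1931, 0.4790, 0.4790, 0.1577, 0.1577.
ρ(T) = max|λ| = 1.1931; 1.1931 > 1: divergent.

no, ρ = 1.1931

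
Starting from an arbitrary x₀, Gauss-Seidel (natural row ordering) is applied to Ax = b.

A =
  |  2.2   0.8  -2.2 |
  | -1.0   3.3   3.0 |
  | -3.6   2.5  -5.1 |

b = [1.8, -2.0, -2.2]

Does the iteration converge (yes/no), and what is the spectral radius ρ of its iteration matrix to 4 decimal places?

yes, ρ = 0.8330

Split A = D + L + U, D = diag(2.2, 3.3, -5.1).
Gauss-Seidel: T = -(D+L)⁻¹U, row 0 first, T[0,1] = -(0.8)/(2.2) = -0.3636; later rows by forward substitution.
  T[0,:] = [+0.0000 -0.3636 +1.0000]
  T[1,:] = [+0.0000 -0.1102 -0.6061]
  T[2,:] = [+0.0000 +0.2027 -1.0030]
|eigenvalues of T|: 0.8330, 0.2801, 0.0000.
ρ(T) = max|λ| = 0.8330; 0.8330 < 1: convergent.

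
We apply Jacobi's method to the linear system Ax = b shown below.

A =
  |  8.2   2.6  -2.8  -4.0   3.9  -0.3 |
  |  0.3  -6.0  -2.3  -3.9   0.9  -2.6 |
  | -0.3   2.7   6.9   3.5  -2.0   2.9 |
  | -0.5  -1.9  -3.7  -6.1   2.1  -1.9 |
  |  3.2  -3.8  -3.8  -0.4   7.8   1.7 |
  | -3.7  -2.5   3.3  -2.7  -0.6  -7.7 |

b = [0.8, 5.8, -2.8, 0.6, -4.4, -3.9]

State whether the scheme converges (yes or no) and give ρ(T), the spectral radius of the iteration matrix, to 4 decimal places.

Diagonal D = diag(8.2, -6, 6.9, -6.1, 7.8, -7.7); L, U strict lower/upper.
Jacobi: T = -D⁻¹(L+U), T[5,4] = -(-0.6)/(-7.7) = -0.0779; T[5,5] = 0.
  T[0,:] = [+0.0000, -0.3171, +0.3415, +0.4878, -0.4756, +0.0366]
  T[1,:] = [+0.0500, +0.0000, -0.3833, -0.6500, +0.1500, -0.4333]
  T[2,:] = [+0.0435, -0.3913, +0.0000, -0.5072, +0.2899, -0.4203]
  T[3,:] = [-0.0820, -0.3115, -0.6066, +0.0000, +0.3443, -0.3115]
  T[4,:] = [-0.4103, +0.4872, +0.4872, +0.0513, +0.0000, -0.2179]
  T[5,:] = [-0.4805, -0.3247, +0.4286, -0.3506, -0.0779, +0.0000]
|λ(T)| sorted: 1.1792, 0.6301, 0.6115, 0.6115, 0.4729, 0.4729.
ρ(T) = max|λ| = 1.1792; 1.1792 > 1 ⇒ diverges.

no, ρ = 1.1792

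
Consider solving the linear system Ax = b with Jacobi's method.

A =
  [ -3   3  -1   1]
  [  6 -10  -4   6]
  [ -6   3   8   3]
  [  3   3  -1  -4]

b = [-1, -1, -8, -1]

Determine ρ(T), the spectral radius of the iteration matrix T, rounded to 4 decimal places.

A = D + L + U where D = diag(-3, -10, 8, -4).
Jacobi T = -D⁻¹(L+U): T[2,1] = -(3)/(8) = -0.3750; T[2,2] = 0.
  T[0,:] = [+0.0000 +1.0000 -0.3333 +0.3333]
  T[1,:] = [+0.6000 +0.0000 -0.4000 +0.6000]
  T[2,:] = [+0.7500 -0.3750 +0.0000 -0.3750]
  T[3,:] = [+0.7500 +0.7500 -0.2500 +0.0000]
moduli |λ_i(T)| = 1.3299, 0.8488, 0.2578, 0.2578.
ρ(T) = max|λ| = 1.3299; 1.3299 > 1 ⇒ diverges.

1.3299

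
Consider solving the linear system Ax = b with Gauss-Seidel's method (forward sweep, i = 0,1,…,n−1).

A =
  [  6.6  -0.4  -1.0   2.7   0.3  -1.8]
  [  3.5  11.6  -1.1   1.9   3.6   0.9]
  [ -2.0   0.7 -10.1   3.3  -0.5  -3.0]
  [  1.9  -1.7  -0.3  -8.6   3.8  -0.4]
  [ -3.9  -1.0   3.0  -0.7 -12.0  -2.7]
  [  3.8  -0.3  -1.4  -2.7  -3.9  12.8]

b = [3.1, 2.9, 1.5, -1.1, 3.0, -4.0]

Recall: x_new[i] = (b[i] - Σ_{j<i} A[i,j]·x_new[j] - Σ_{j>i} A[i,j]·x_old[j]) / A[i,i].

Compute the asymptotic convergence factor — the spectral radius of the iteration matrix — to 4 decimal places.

A = D + L + U where D = diag(6.6, 11.6, -10.1, -8.6, -12, 12.8).
T_GS = -(D+L)⁻¹U: row 0 first, T[0,3] = -(2.7)/(6.6) = -0.4091; later rows by forward substitution.
  T[0,:] = [+0.0000  +0.0606  +0.1515  -0.4091  -0.0455  +0.2727]
  T[1,:] = [+0.0000  -0.0183  +0.0491  -0.0404  -0.2966  -0.1599]
  T[2,:] = [+0.0000  -0.0133  -0.0266  +0.4049  -0.0611  -0.3621]
  T[3,:] = [+0.0000  +0.0175  +0.0247  -0.0965  +0.4926  +0.0580]
  T[4,:] = [+0.0000  -0.0225  -0.0614  +0.2432  -0.0045  -0.3942]
  T[5,:] = [+0.0000  -0.0230  -0.0602  +0.2185  +0.1024  -0.2322]
eigenvalue magnitudes: 0.6064, 0.1871, 0.1871, 0.0810, 0.0322, 0.0000.
ρ(T) = max|λ| = 0.6064; 0.6064 < 1, so it converges for any x₀.

0.6064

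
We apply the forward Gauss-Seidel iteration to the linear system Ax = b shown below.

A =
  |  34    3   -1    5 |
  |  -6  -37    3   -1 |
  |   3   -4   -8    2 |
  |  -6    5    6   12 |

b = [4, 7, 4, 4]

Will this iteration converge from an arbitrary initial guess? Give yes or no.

yes

Let D = diag(34, -37, -8, 12); L, U the strict triangles.
GS T = -(D+L)⁻¹U: row 0 first, T[0,3] = -(5)/(34) = -0.1471; later rows by forward substitution.
  T[0,:] = [+0.0000  -0.0882  +0.0294  -0.1471]
  T[1,:] = [+0.0000  +0.0143  +0.0763  -0.0032]
  T[2,:] = [+0.0000  -0.0402  -0.0271  +0.1964]
  T[3,:] = [+0.0000  -0.0300  -0.0035  -0.1704]
moduli |λ_i(T)| = 0.1804, 0.0704, 0.0704, 0.0000.
ρ(T) = max|λ| = 0.1804; 0.1804 < 1, so it converges for any x₀.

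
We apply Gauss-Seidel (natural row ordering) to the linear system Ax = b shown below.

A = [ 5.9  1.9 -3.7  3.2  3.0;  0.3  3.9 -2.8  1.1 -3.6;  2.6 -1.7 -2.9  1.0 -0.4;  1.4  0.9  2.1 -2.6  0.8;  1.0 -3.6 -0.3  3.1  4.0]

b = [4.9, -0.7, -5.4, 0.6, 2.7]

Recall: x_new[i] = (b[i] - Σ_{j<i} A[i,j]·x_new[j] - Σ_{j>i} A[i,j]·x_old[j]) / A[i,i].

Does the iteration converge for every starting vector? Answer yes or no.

no

Write A = D+L+U with D = diag(5.9, 3.9, -2.9, -2.6, 4).
GS T = -(D+L)⁻¹U: row 0 first, T[0,3] = -(3.2)/(5.9) = -0.5424; later rows by forward substitution.
  T[0,:] = [+0.0000  -0.3220  +0.6271  -0.5424  -0.5085]
  T[1,:] = [+0.0000  +0.0248  +0.6697  -0.2403  +0.9622]
  T[2,:] = [+0.0000  -0.3032  +0.1697  -0.0006  -1.1578]
  T[3,:] = [+0.0000  -0.4098  +0.7065  -0.3757  -0.5682]
  T[4,:] = [+0.0000  +0.3976  -0.0889  +0.2104  +1.3466]
moduli |λ_i(T)| = 1.4042, 0.6290, 0.3715, 0.0187, 0.0000.
ρ = 1.4042; 1.4042 > 1 ⇒ diverges.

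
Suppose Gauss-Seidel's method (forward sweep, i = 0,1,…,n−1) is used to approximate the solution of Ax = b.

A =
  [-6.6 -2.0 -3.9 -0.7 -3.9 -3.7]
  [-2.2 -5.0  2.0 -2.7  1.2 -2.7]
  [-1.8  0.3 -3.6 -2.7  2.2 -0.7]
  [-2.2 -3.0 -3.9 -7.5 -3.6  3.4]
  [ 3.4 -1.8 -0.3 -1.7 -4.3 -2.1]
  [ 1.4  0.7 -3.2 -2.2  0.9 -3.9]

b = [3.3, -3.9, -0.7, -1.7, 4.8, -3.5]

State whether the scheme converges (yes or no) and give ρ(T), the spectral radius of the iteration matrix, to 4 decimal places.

no, ρ = 1.1463

Write A = D+L+U with D = diag(-6.6, -5, -3.6, -7.5, -4.3, -3.9).
T_GS = -(D+L)⁻¹U: row 0 first, T[0,1] = -(-2)/(-6.6) = -0.3030; later rows by forward substitution.
  T[0,:] = [+0.0000 -0.3030 -0.5909 -0.1061 -0.5909 -0.5606]
  T[1,:] = [+0.0000 +0.1333 +0.6600 -0.4933 +0.5000 -0.2933]
  T[2,:] = [+0.0000 +0.1626 +0.3505 -0.7381 +0.9482 +0.0614]
  T[3,:] = [+0.0000 -0.0490 -0.2729 +0.6122 -0.9997 +0.7032]
  T[4,:] = [+0.0000 -0.2874 -0.6601 -0.0679 -0.3474 -1.0911]
  T[5,:] = [+0.0000 -0.2570 -0.3796 +0.1179 -0.4166 -0.9527]
eigenvalue magnitudes: 1.1463, 0.5750, 0.5750, 0.2583, 0.0781, 0.0000.
ρ(T) = max|λ| = 1.1463; 1.1463 > 1 ⇒ diverges.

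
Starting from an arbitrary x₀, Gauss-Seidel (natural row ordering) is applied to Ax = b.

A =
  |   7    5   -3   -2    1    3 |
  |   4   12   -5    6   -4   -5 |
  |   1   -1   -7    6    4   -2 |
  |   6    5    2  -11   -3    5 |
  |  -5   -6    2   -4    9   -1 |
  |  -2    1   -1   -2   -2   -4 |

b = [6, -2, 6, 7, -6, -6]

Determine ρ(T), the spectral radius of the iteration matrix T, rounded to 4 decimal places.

Diagonal D = diag(7, 12, -7, -11, 9, -4); L, U strict lower/upper.
Gauss-Seidel: T = -(D+L)⁻¹U, row 0 first, T[0,1] = -(5)/(7) = -0.7143; later rows by forward substitution.
  T[0,:] = [+0.0000  -0.7143  +0.4286  +0.2857  -0.1429  -0.4286]
  T[1,:] = [+0.0000  +0.2381  +0.2738  -0.5952  +0.3810  +0.5595]
  T[2,:] = [+0.0000  -0.1361  +0.0221  +0.9830  +0.4966  -0.4269]
  T[3,:] = [+0.0000  -0.3061  +0.3622  +0.0640  -0.0872  +0.3975]
  T[4,:] = [+0.0000  -0.3439  +0.5767  -0.4281  +0.0255  +0.5176]
  T[5,:] = [+0.0000  +0.7757  -0.6208  -0.3554  +0.0734  +0.0034]
eigenvalue magnitudes: 1.2761, 0.8644, 0.3759, 0.3759, 0.0248, 0.0000.
spectral radius ρ = 1.2761; 1.2761 > 1 ⇒ diverges.

1.2761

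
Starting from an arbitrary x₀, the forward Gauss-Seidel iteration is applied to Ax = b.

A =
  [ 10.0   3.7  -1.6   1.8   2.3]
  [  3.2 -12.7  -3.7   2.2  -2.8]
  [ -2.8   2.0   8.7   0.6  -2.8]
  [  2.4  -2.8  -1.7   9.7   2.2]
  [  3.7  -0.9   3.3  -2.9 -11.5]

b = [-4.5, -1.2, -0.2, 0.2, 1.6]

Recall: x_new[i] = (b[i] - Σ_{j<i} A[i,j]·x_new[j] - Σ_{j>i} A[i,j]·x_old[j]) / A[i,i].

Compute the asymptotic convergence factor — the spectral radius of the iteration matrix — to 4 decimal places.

A = D + L + U where D = diag(10, -12.7, 8.7, 9.7, -11.5).
T_GS = -(D+L)⁻¹U: row 0 first, T[0,1] = -(3.7)/(10) = -0.3700; later rows by forward substitution.
  T[0,:] = [+0.0000 -0.3700 +0.1600 -0.1800 -0.2300]
  T[1,:] = [+0.0000 -0.0932 -0.2510 +0.1279 -0.2784]
  T[2,:] = [+0.0000 -0.0976 +0.1092 -0.1563 +0.3118]
  T[3,:] = [+0.0000 +0.0475 -0.0929 +0.0541 -0.1956]
  T[4,:] = [+0.0000 -0.1518 +0.1259 -0.1264 +0.0866]
|eigenvalues of T|: 0.5256, 0.1922, 0.1379, 0.0390, 0.0000.
ρ(T) = max|λ| = 0.5256; 0.5256 < 1: convergent.

0.5256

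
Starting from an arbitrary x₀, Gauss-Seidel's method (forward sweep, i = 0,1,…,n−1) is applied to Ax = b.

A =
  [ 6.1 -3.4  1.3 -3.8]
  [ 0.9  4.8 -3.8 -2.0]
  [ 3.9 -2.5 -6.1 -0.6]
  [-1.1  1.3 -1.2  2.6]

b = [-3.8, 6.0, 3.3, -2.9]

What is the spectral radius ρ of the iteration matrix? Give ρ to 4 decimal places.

Let D = diag(6.1, 4.8, -6.1, 2.6); L, U the strict triangles.
Gauss-Seidel: T = -(D+L)⁻¹U, row 0 first, T[0,1] = -(-3.4)/(6.1) = +0.5574; later rows by forward substitution.
  T[0,:] = [+0.0000  +0.5574  -0.2131  +0.6230]
  T[1,:] = [+0.0000  -0.1045  +0.8316  +0.2999]
  T[2,:] = [+0.0000  +0.3992  -0.4771  +0.1770]
  T[3,:] = [+0.0000  +0.4723  -0.7262  +0.1953]
|roots of det(T-λI)|: 0.8765, 0.4430, 0.0473, 0.0000.
ρ(T) = max|λ| = 0.8765; 0.8765 < 1: convergent.

0.8765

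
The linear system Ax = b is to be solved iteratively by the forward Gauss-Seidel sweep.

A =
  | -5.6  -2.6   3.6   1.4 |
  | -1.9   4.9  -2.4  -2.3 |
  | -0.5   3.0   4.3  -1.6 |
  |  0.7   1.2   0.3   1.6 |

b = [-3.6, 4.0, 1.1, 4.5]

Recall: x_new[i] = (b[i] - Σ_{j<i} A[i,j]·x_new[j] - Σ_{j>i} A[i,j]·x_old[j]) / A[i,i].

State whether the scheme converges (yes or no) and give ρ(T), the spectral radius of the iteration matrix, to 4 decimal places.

Let D = diag(-5.6, 4.9, 4.3, 1.6); L, U the strict triangles.
GS T = -(D+L)⁻¹U: row 0 first, T[0,3] = -(1.4)/(-5.6) = +0.2500; later rows by forward substitution.
  T[0,:] = [+0.0000, -0.4643, +0.6429, +0.2500]
  T[1,:] = [+0.0000, -0.1800, +0.7391, +0.5663]
  T[2,:] = [+0.0000, +0.0716, -0.4409, +0.0061]
  T[3,:] = [+0.0000, +0.3247, -0.7529, -0.5353]
eigenvalue magnitudes: 0.9162, 0.3541, 0.1141, 0.0000.
spectral radius ρ = 0.9162; 0.9162 < 1, so it converges for any x₀.

yes, ρ = 0.9162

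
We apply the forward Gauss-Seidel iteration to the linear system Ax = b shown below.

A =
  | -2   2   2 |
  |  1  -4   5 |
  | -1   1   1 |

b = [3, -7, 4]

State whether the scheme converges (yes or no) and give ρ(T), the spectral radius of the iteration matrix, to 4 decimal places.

Write A = D+L+U with D = diag(-2, -4, 1).
GS T = -(D+L)⁻¹U: row 0 first, T[0,1] = -(2)/(-2) = +1.0000; later rows by forward substitution.
  T[0,:] = [+0.0000 +1.0000 +1.0000]
  T[1,:] = [+0.0000 +0.2500 +1.5000]
  T[2,:] = [+0.0000 +0.7500 -0.5000]
|λ(T)| sorted: 1.2500, 1.0000, 0.0000.
ρ(T) = max|λ| = 1.2500; 1.2500 > 1 ⇒ diverges.

no, ρ = 1.2500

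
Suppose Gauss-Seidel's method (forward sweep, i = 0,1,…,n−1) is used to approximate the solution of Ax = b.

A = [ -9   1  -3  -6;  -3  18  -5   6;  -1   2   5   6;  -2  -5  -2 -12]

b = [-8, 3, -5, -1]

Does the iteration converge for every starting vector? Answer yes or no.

yes

Diagonal D = diag(-9, 18, 5, -12); L, U strict lower/upper.
Gauss-Seidel: T = -(D+L)⁻¹U, row 0 first, T[0,2] = -(-3)/(-9) = -0.3333; later rows by forward substitution.
  T[0,:] = [+0.0000 +0.1111 -0.3333 -0.6667]
  T[1,:] = [+0.0000 +0.0185 +0.2222 -0.4444]
  T[2,:] = [+0.0000 +0.0148 -0.1556 -1.1556]
  T[3,:] = [+0.0000 -0.0287 -0.0111 +0.4889]
moduli |λ_i(T)| = 0.5513, 0.1058, 0.1058, 0.0000.
ρ = 0.5513; 0.5513 < 1, so it converges for any x₀.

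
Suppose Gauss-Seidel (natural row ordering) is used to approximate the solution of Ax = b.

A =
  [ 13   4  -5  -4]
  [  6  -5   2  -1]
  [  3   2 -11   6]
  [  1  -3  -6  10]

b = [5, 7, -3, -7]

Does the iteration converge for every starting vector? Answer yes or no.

yes

Let D = diag(13, -5, -11, 10); L, U the strict triangles.
T_GS = -(D+L)⁻¹U: row 0 first, T[0,2] = -(-5)/(13) = +0.3846; later rows by forward substitution.
  T[0,:] = [+0.0000, -0.3077, +0.3846, +0.3077]
  T[1,:] = [+0.0000, -0.3692, +0.8615, +0.1692]
  T[2,:] = [+0.0000, -0.1510, +0.2615, +0.6601]
  T[3,:] = [+0.0000, -0.1706, +0.3769, +0.4161]
|eigenvalues of T|: 0.6690, 0.3302, 0.0304, 0.0000.
ρ = 0.6690; 0.6690 < 1: convergent.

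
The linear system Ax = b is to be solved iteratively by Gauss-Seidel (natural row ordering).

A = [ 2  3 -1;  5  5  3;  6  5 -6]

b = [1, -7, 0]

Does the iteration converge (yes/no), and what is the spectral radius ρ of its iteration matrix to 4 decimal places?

Let D = diag(2, 5, -6); L, U the strict triangles.
GS T = -(D+L)⁻¹U: row 0 first, T[0,1] = -(3)/(2) = -1.5000; later rows by forward substitution.
  T[0,:] = [+0.0000, -1.5000, +0.5000]
  T[1,:] = [+0.0000, +1.5000, -1.1000]
  T[2,:] = [+0.0000, -0.2500, -0.4167]
|eigenvalues of T|: 1.6341, 0.5508, 0.0000.
ρ(T) = max|λ| = 1.6341; 1.6341 > 1 ⇒ diverges.

no, ρ = 1.6341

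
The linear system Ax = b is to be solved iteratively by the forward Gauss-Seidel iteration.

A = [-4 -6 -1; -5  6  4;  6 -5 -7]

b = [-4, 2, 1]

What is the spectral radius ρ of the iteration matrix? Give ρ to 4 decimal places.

Write A = D+L+U with D = diag(-4, 6, -7).
Gauss-Seidel: T = -(D+L)⁻¹U, row 0 first, T[0,1] = -(-6)/(-4) = -1.5000; later rows by forward substitution.
  T[0,:] = [+0.0000  -1.5000  -0.2500]
  T[1,:] = [+0.0000  -1.2500  -0.8750]
  T[2,:] = [+0.0000  -0.3929  +0.4107]
|eigenvalues of T|: 1.4361, 0.5968, 0.0000.
ρ = 1.4361; 1.4361 > 1 ⇒ diverges.

1.4361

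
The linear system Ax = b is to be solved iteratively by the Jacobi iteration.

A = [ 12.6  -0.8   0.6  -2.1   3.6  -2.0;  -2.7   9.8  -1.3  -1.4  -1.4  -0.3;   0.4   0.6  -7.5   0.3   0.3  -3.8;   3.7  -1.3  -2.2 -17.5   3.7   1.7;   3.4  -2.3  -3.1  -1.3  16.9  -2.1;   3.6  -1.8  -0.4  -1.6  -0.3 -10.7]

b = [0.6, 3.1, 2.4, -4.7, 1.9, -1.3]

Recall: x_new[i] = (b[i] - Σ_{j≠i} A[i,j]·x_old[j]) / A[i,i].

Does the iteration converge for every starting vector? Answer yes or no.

yes

Write A = D+L+U with D = diag(12.6, 9.8, -7.5, -17.5, 16.9, -10.7).
T_J = -D⁻¹(L+U): T[5,1] = -(-1.8)/(-10.7) = -0.1682; T[5,5] = 0.
  T[0,:] = [+0.0000 +0.0635 -0.0476 +0.1667 -0.2857 +0.1587]
  T[1,:] = [+0.2755 +0.0000 +0.1327 +0.1429 +0.1429 +0.0306]
  T[2,:] = [+0.0533 +0.0800 +0.0000 +0.0400 +0.0400 -0.5067]
  T[3,:] = [+0.2114 -0.0743 -0.1257 +0.0000 +0.2114 +0.0971]
  T[4,:] = [-0.2012 +0.1361 +0.1834 +0.0769 +0.0000 +0.1243]
  T[5,:] = [+0.3364 -0.1682 -0.0374 -0.1495 -0.0280 +0.0000]
moduli |λ_i(T)| = 0.5601, 0.3296, 0.3296, 0.2461, 0.2461, 0.0634.
ρ(T) = max|λ| = 0.5601; 0.5601 < 1 ⇒ converges.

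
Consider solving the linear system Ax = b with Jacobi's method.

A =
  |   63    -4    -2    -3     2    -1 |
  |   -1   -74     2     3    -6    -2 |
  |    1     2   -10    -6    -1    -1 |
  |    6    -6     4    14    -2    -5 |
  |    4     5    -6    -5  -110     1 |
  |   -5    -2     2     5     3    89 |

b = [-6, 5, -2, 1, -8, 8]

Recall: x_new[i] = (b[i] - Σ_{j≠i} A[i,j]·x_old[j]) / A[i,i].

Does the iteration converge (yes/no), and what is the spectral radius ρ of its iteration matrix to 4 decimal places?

yes, ρ = 0.4097

Diagonal D = diag(63, -74, -10, 14, -110, 89); L, U strict lower/upper.
T_J = -D⁻¹(L+U): T[0,3] = -(-3)/(63) = +0.0476; T[0,0] = 0.
  T[0,:] = [+0.0000 +0.0635 +0.0317 +0.0476 -0.0317 +0.0159]
  T[1,:] = [-0.0135 +0.0000 +0.0270 +0.0405 -0.0811 -0.0270]
  T[2,:] = [+0.1000 +0.2000 +0.0000 -0.6000 -0.1000 -0.1000]
  T[3,:] = [-0.4286 +0.4286 -0.2857 +0.0000 +0.1429 +0.3571]
  T[4,:] = [+0.0364 +0.0455 -0.0545 -0.0455 +0.0000 +0.0091]
  T[5,:] = [+0.0562 +0.0225 -0.0225 -0.0562 -0.0337 +0.0000]
|roots of det(T-λI)|: 0.4097, 0.3435, 0.1684, 0.0914, 0.0914, 0.0189.
ρ(T) = max|λ| = 0.4097; 0.4097 < 1 ⇒ converges.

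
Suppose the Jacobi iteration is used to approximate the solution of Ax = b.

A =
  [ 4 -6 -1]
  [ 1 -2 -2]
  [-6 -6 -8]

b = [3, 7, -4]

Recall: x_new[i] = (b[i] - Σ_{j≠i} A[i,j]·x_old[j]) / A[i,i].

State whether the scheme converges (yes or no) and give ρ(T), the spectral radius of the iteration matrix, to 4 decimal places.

no, ρ = 1.4267

Let D = diag(4, -2, -8); L, U the strict triangles.
T_J = -D⁻¹(L+U): T[2,0] = -(-6)/(-8) = -0.7500; T[2,2] = 0.
  T[0,:] = [+0.0000  +1.5000  +0.2500]
  T[1,:] = [+0.5000  +0.0000  -1.0000]
  T[2,:] = [-0.7500  -0.7500  +0.0000]
|λ(T)| sorted: 1.4267, 0.8502, 0.8502.
spectral radius ρ = 1.4267; 1.4267 > 1: divergent.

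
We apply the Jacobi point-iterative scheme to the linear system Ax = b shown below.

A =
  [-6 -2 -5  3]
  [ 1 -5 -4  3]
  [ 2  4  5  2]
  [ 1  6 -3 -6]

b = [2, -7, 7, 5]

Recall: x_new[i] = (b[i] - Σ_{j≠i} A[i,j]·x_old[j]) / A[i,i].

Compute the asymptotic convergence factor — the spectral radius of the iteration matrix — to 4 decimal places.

Diagonal D = diag(-6, -5, 5, -6); L, U strict lower/upper.
Jacobi T = -D⁻¹(L+U): T[0,1] = -(-2)/(-6) = -0.3333; T[0,0] = 0.
  T[0,:] = [+0.0000, -0.3333, -0.8333, +0.5000]
  T[1,:] = [+0.2000, +0.0000, -0.8000, +0.6000]
  T[2,:] = [-0.4000, -0.8000, +0.0000, -0.4000]
  T[3,:] = [+0.1667, +1.0000, -0.5000, +0.0000]
|roots of det(T-λI)|: 1.5279, 1.0130, 0.4656, 0.0493.
ρ = 1.5279; 1.5279 > 1: divergent.

1.5279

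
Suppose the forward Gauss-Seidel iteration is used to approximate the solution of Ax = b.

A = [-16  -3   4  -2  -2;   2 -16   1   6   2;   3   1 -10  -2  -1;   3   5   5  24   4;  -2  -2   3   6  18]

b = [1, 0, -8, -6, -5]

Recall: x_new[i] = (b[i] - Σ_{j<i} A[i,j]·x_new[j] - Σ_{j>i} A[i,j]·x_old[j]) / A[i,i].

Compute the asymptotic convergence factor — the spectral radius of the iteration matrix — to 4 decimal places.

0.1896

A = D + L + U where D = diag(-16, -16, -10, 24, 18).
GS T = -(D+L)⁻¹U: row 0 first, T[0,1] = -(-3)/(-16) = -0.1875; later rows by forward substitution.
  T[0,:] = [+0.0000  -0.1875  +0.2500  -0.1250  -0.1250]
  T[1,:] = [+0.0000  -0.0234  +0.0938  +0.3594  +0.1094]
  T[2,:] = [+0.0000  -0.0586  +0.0844  -0.2016  -0.1266]
  T[3,:] = [+0.0000  +0.0405  -0.0684  -0.0173  -0.1475]
  T[4,:] = [+0.0000  -0.0272  +0.0469  +0.0654  +0.0685]
|eigenvalues of T|: 0.1896, 0.1103, 0.1103, 0.0188, 0.0000.
spectral radius ρ = 0.1896; 0.1896 < 1 ⇒ converges.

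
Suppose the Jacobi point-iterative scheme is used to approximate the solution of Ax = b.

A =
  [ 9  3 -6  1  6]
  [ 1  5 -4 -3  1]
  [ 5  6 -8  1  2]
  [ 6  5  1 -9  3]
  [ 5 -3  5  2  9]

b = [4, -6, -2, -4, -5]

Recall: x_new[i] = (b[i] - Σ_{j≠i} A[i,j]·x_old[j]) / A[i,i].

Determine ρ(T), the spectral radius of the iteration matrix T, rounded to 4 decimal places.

Diagonal D = diag(9, 5, -8, -9, 9); L, U strict lower/upper.
T_J = -D⁻¹(L+U): T[1,4] = -(1)/(5) = -0.2000; T[1,1] = 0.
  T[0,:] = [+0.0000  -0.3333  +0.6667  -0.1111  -0.6667]
  T[1,:] = [-0.2000  +0.0000  +0.8000  +0.6000  -0.2000]
  T[2,:] = [+0.6250  +0.7500  +0.0000  +0.1250  +0.2500]
  T[3,:] = [+0.6667  +0.5556  +0.1111  +0.0000  +0.3333]
  T[4,:] = [-0.5556  +0.3333  -0.5556  -0.2222  +0.0000]
eigenvalue magnitudes: 1.1297, 0.7848, 0.7848, 0.6112, 0.1772.
ρ(T) = max|λ| = 1.1297; 1.1297 > 1: divergent.

1.1297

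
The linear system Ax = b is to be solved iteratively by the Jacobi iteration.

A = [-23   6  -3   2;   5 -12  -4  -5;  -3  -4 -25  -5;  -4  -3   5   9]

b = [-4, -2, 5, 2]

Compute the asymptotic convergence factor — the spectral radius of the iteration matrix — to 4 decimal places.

0.4270

Let D = diag(-23, -12, -25, 9); L, U the strict triangles.
Jacobi: T = -D⁻¹(L+U), T[0,3] = -(2)/(-23) = +0.0870; T[0,0] = 0.
  T[0,:] = [+0.0000, +0.2609, -0.1304, +0.0870]
  T[1,:] = [+0.4167, +0.0000, -0.3333, -0.4167]
  T[2,:] = [-0.1200, -0.1600, +0.0000, -0.2000]
  T[3,:] = [+0.4444, +0.3333, -0.5556, +0.0000]
|λ(T)| sorted: 0.4270, 0.3140, 0.3140, 0.1744.
ρ(T) = max|λ| = 0.4270; 0.4270 < 1 ⇒ converges.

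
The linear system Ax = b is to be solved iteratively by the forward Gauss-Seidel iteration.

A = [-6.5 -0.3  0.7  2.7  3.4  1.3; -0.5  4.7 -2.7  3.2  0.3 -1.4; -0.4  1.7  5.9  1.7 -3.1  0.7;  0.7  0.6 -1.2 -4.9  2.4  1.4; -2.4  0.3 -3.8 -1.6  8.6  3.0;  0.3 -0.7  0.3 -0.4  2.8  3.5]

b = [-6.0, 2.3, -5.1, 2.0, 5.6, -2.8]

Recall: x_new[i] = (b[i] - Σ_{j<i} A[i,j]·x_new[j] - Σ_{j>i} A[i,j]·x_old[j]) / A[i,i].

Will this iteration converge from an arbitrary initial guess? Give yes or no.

Diagonal D = diag(-6.5, 4.7, 5.9, -4.9, 8.6, 3.5); L, U strict lower/upper.
T_GS = -(D+L)⁻¹U: row 0 first, T[0,5] = -(1.3)/(-6.5) = +0.2000; later rows by forward substitution.
  T[0,:] = [+0.0000  -0.0462  +0.1077  +0.4154  +0.5231  +0.2000]
  T[1,:] = [+0.0000  -0.0049  +0.5859  -0.6367  -0.0082  +0.3191]
  T[2,:] = [+0.0000  -0.0017  -0.1615  -0.0765  +0.5632  -0.1970]
  T[3,:] = [+0.0000  -0.0068  +0.1267  +0.0001  +0.4256  +0.4016]
  T[4,:] = [+0.0000  -0.0147  -0.0382  +0.1043  +0.4743  -0.3165]
  T[5,:] = [+0.0000  +0.0141  +0.1668  -0.2398  -0.4256  +0.3627]
eigenvalue magnitudes: 0.7497, 0.3019, 0.3019, 0.1990, 0.0082, 0.0000.
ρ(T) = max|λ| = 0.7497; 0.7497 < 1: convergent.

yes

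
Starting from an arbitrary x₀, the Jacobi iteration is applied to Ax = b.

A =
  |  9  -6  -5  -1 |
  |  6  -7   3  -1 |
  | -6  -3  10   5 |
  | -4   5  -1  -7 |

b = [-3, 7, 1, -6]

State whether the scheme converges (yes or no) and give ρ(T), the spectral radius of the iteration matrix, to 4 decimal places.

Diagonal D = diag(9, -7, 10, -7); L, U strict lower/upper.
Jacobi T = -D⁻¹(L+U): T[3,2] = -(-1)/(-7) = -0.1429; T[3,3] = 0.
  T[0,:] = [+0.0000, +0.6667, +0.5556, +0.1111]
  T[1,:] = [+0.8571, +0.0000, +0.4286, -0.1429]
  T[2,:] = [+0.6000, +0.3000, +0.0000, -0.5000]
  T[3,:] = [-0.5714, +0.7143, -0.1429, +0.0000]
|roots of det(T-λI)|: 1.1349, 0.6806, 0.6806, 0.0932.
ρ(T) = max|λ| = 1.1349; 1.1349 > 1, so it fails to converge.

no, ρ = 1.1349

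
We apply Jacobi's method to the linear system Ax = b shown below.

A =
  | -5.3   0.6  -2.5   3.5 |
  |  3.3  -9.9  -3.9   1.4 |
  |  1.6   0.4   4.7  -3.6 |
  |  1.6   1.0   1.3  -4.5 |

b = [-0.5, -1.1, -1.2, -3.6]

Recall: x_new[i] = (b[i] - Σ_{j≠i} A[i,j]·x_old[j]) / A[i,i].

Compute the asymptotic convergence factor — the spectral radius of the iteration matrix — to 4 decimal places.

0.9281

Diagonal D = diag(-5.3, -9.9, 4.7, -4.5); L, U strict lower/upper.
Jacobi T = -D⁻¹(L+U): T[3,2] = -(1.3)/(-4.5) = +0.2889; T[3,3] = 0.
  T[0,:] = [+0.0000, +0.1132, -0.4717, +0.6604]
  T[1,:] = [+0.3333, +0.0000, -0.3939, +0.1414]
  T[2,:] = [-0.3404, -0.0851, +0.0000, +0.7660]
  T[3,:] = [+0.3556, +0.2222, +0.2889, +0.0000]
|eigenvalues of T|: 0.9281, 0.5588, 0.5588, 0.1569.
spectral radius ρ = 0.9281; 0.9281 < 1: convergent.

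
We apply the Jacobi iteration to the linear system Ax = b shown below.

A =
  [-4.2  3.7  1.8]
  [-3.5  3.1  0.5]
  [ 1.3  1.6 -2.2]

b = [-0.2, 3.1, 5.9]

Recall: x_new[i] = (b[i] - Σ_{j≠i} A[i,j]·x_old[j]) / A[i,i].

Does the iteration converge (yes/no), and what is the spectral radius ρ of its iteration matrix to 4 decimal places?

Let D = diag(-4.2, 3.1, -2.2); L, U the strict triangles.
T_J = -D⁻¹(L+U): T[1,0] = -(-3.5)/(3.1) = +1.1290; T[1,1] = 0.
  T[0,:] = [+0.0000 +0.8810 +0.4286]
  T[1,:] = [+1.1290 +0.0000 -0.1613]
  T[2,:] = [+0.5909 +0.7273 +0.0000]
|eigenvalues of T|: 1.1663, 0.9153, 0.2510.
ρ = 1.1663; 1.1663 > 1 ⇒ diverges.

no, ρ = 1.1663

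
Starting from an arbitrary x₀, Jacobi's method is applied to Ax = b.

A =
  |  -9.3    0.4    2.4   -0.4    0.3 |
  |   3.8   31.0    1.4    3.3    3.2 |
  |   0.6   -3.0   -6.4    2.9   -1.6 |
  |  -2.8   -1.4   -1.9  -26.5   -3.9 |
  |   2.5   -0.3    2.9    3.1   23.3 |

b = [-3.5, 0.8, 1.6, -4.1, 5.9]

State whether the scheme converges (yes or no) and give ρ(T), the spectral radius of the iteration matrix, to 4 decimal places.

Let D = diag(-9.3, 31, -6.4, -26.5, 23.3); L, U the strict triangles.
T_J = -D⁻¹(L+U): T[4,1] = -(-0.3)/(23.3) = +0.0129; T[4,4] = 0.
  T[0,:] = [+0.0000  +0.0430  +0.2581  -0.0430  +0.0323]
  T[1,:] = [-0.1226  +0.0000  -0.0452  -0.1065  -0.1032]
  T[2,:] = [+0.0938  -0.4688  +0.0000  +0.4531  -0.2500]
  T[3,:] = [-0.1057  -0.0528  -0.0717  +0.0000  -0.1472]
  T[4,:] = [-0.1073  +0.0129  -0.1245  -0.1330  +0.0000]
eigenvalue magnitudes: 0.2776, 0.2121, 0.2121, 0.0624, 0.0624.
spectral radius ρ = 0.2776; 0.2776 < 1, so it converges for any x₀.

yes, ρ = 0.2776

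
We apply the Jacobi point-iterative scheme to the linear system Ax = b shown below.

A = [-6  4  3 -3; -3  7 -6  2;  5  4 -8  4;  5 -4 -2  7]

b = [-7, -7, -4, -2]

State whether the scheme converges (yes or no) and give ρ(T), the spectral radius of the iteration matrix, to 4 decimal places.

Let D = diag(-6, 7, -8, 7); L, U the strict triangles.
Jacobi: T = -D⁻¹(L+U), T[2,3] = -(4)/(-8) = +0.5000; T[2,2] = 0.
  T[0,:] = [+0.0000  +0.6667  +0.5000  -0.5000]
  T[1,:] = [+0.4286  +0.0000  +0.8571  -0.2857]
  T[2,:] = [+0.6250  +0.5000  +0.0000  +0.5000]
  T[3,:] = [-0.7143  +0.5714  +0.2857  +0.0000]
moduli |λ_i(T)| = 1.1787, 0.8997, 0.8997, 0.4742.
ρ = 1.1787; 1.1787 > 1 ⇒ diverges.

no, ρ = 1.1787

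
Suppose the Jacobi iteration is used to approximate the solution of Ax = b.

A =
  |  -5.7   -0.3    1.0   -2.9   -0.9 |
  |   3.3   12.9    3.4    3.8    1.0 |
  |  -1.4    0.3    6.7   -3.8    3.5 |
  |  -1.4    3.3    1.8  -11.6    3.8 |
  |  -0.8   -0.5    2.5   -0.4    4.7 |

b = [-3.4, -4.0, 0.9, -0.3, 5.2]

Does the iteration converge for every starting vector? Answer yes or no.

Write A = D+L+U with D = diag(-5.7, 12.9, 6.7, -11.6, 4.7).
T_J = -D⁻¹(L+U): T[4,3] = -(-0.4)/(4.7) = +0.0851; T[4,4] = 0.
  T[0,:] = [+0.0000 -0.0526 +0.1754 -0.5088 -0.1579]
  T[1,:] = [-0.2558 +0.0000 -0.2636 -0.2946 -0.0775]
  T[2,:] = [+0.2090 -0.0448 +0.0000 +0.5672 -0.5224]
  T[3,:] = [-0.1207 +0.2845 +0.1552 +0.0000 +0.3276]
  T[4,:] = [+0.1702 +0.1064 -0.5319 +0.0851 +0.0000]
|λ(T)| sorted: 0.8260, 0.4652, 0.4652, 0.3217, 0.3217.
spectral radius ρ = 0.8260; 0.8260 < 1, so it converges for any x₀.

yes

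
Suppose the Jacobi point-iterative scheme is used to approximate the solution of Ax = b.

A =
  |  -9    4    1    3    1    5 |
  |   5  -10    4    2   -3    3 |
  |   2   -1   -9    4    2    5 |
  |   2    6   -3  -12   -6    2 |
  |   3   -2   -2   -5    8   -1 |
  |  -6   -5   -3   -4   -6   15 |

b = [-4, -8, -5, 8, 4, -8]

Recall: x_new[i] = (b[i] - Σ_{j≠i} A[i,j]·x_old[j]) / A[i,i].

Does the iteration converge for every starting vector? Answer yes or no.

Write A = D+L+U with D = diag(-9, -10, -9, -12, 8, 15).
Jacobi T = -D⁻¹(L+U): T[3,1] = -(6)/(-12) = +0.5000; T[3,3] = 0.
  T[0,:] = [+0.0000 +0.4444 +0.1111 +0.3333 +0.1111 +0.5556]
  T[1,:] = [+0.5000 +0.0000 +0.4000 +0.2000 -0.3000 +0.3000]
  T[2,:] = [+0.2222 -0.1111 +0.0000 +0.4444 +0.2222 +0.5556]
  T[3,:] = [+0.1667 +0.5000 -0.2500 +0.0000 -0.5000 +0.1667]
  T[4,:] = [-0.3750 +0.2500 +0.2500 +0.6250 +0.0000 +0.1250]
  T[5,:] = [+0.4000 +0.3333 +0.2000 +0.2667 +0.4000 +0.0000]
eigenvalue magnitudes: 1.1618, 0.6119, 0.6119, 0.5244, 0.5229, 0.5229.
spectral radius ρ = 1.1618; 1.1618 > 1: divergent.

no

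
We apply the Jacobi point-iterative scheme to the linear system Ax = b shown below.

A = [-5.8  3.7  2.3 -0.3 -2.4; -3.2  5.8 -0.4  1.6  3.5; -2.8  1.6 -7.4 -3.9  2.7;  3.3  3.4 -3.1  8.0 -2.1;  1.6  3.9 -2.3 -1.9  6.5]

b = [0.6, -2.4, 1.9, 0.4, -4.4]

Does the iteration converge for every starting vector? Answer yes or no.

no

A = D + L + U where D = diag(-5.8, 5.8, -7.4, 8, 6.5).
T_J = -D⁻¹(L+U): T[2,1] = -(1.6)/(-7.4) = +0.2162; T[2,2] = 0.
  T[0,:] = [+0.0000, +0.6379, +0.3966, -0.0517, -0.4138]
  T[1,:] = [+0.5517, +0.0000, +0.0690, -0.2759, -0.6034]
  T[2,:] = [-0.3784, +0.2162, +0.0000, -0.5270, +0.3649]
  T[3,:] = [-0.4125, -0.4250, +0.3875, +0.0000, +0.2625]
  T[4,:] = [-0.2462, -0.6000, +0.3538, +0.2923, +0.0000]
|roots of det(T-λI)|: 1.2174, 0.7246, 0.5118, 0.5118, 0.1097.
ρ(T) = max|λ| = 1.2174; 1.2174 > 1: divergent.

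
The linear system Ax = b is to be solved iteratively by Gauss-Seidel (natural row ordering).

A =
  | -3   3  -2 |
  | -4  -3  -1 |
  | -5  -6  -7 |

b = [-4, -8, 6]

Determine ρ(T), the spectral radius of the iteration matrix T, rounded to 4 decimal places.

1.4928

Let D = diag(-3, -3, -7); L, U the strict triangles.
Gauss-Seidel: T = -(D+L)⁻¹U, row 0 first, T[0,2] = -(-2)/(-3) = -0.6667; later rows by forward substitution.
  T[0,:] = [+0.0000  +1.0000  -0.6667]
  T[1,:] = [+0.0000  -1.3333  +0.5556]
  T[2,:] = [+0.0000  +0.4286  +0.0000]
|eigenvalues of T|: 1.4928, 0.1595, 0.0000.
ρ(T) = max|λ| = 1.4928; 1.4928 > 1 ⇒ diverges.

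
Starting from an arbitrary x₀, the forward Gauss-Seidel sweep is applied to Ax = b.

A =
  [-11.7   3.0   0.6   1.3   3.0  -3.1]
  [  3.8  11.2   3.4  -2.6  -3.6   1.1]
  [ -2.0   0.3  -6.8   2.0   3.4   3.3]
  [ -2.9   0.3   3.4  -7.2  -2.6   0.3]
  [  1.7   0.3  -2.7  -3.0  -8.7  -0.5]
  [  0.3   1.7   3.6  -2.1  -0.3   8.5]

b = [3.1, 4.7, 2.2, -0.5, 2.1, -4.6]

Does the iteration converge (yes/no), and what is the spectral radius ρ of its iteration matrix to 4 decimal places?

Let D = diag(-11.7, 11.2, -6.8, -7.2, -8.7, 8.5); L, U the strict triangles.
GS T = -(D+L)⁻¹U: row 0 first, T[0,5] = -(-3.1)/(-11.7) = -0.2650; later rows by forward substitution.
  T[0,:] = [+0.0000 +0.2564 +0.0513 +0.1111 +0.2564 -0.2650]
  T[1,:] = [+0.0000 -0.0870 -0.3210 +0.1944 +0.2344 -0.0083]
  T[2,:] = [+0.0000 -0.0793 -0.0292 +0.2700 +0.4349 +0.5629]
  T[3,:] = [+0.0000 -0.1443 -0.0478 +0.0909 -0.2492 +0.4138]
  T[4,:] = [+0.0000 +0.1215 +0.0245 -0.0867 +0.0092 -0.4269]
  T[5,:] = [+0.0000 +0.0105 +0.0638 -0.1378 -0.3014 -0.1402]
eigenvalue magnitudes: 0.5278, 0.2729, 0.1074, 0.1074, 0.0101, 0.0000.
spectral radius ρ = 0.5278; 0.5278 < 1 ⇒ converges.

yes, ρ = 0.5278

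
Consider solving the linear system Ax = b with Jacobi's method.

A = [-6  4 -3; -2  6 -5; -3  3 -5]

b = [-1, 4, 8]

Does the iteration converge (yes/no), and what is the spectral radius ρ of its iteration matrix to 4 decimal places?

no, ρ = 1.1789

A = D + L + U where D = diag(-6, 6, -5).
T_J = -D⁻¹(L+U): T[1,0] = -(-2)/(6) = +0.3333; T[1,1] = 0.
  T[0,:] = [+0.0000  +0.6667  -0.5000]
  T[1,:] = [+0.3333  +0.0000  +0.8333]
  T[2,:] = [-0.6000  +0.6000  +0.0000]
|roots of det(T-λI)|: 1.1789, 0.6063, 0.6063.
ρ = 1.1789; 1.1789 > 1, so it fails to converge.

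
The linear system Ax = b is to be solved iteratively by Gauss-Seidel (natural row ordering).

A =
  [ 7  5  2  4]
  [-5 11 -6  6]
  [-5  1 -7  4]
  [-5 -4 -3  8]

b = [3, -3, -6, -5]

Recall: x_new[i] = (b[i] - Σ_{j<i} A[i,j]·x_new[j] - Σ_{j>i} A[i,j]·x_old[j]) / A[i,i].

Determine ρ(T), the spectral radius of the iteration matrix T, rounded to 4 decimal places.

Diagonal D = diag(7, 11, -7, 8); L, U strict lower/upper.
Gauss-Seidel: T = -(D+L)⁻¹U, row 0 first, T[0,2] = -(2)/(7) = -0.2857; later rows by forward substitution.
  T[0,:] = [+0.0000  -0.7143  -0.2857  -0.5714]
  T[1,:] = [+0.0000  -0.3247  +0.4156  -0.8052]
  T[2,:] = [+0.0000  +0.4638  +0.2635  +0.8646]
  T[3,:] = [+0.0000  -0.4348  +0.1280  -0.4355]
moduli |λ_i(T)| = 1.1922, 0.4126, 0.2829, 0.0000.
ρ(T) = max|λ| = 1.1922; 1.1922 > 1: divergent.

1.1922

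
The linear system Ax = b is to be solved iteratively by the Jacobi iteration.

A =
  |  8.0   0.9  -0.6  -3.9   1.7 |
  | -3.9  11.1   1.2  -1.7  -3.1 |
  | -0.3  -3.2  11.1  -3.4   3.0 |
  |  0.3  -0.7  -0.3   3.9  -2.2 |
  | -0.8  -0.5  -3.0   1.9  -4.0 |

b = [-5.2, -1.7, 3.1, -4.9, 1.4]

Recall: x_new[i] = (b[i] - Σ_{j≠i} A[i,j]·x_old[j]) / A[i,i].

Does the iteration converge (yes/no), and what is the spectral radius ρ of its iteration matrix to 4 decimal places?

yes, ρ = 0.8368

Write A = D+L+U with D = diag(8, 11.1, 11.1, 3.9, -4).
Jacobi: T = -D⁻¹(L+U), T[0,1] = -(0.9)/(8) = -0.1125; T[0,0] = 0.
  T[0,:] = [+0.0000, -0.1125, +0.0750, +0.4875, -0.2125]
  T[1,:] = [+0.3514, +0.0000, -0.1081, +0.1532, +0.2793]
  T[2,:] = [+0.0270, +0.2883, +0.0000, +0.3063, -0.2703]
  T[3,:] = [-0.0769, +0.1795, +0.0769, +0.0000, +0.5641]
  T[4,:] = [-0.2000, -0.1250, -0.7500, +0.4750, +0.0000]
eigenvalue magnitudes: 0.8368, 0.6154, 0.6154, 0.3615, 0.3615.
ρ = 0.8368; 0.8368 < 1: convergent.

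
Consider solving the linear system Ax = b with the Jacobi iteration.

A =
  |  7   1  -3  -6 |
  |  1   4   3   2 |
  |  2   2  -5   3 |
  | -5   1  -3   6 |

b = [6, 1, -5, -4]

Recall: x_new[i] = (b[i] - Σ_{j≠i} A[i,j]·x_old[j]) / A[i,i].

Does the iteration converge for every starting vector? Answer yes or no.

Let D = diag(7, 4, -5, 6); L, U the strict triangles.
Jacobi T = -D⁻¹(L+U): T[3,1] = -(1)/(6) = -0.1667; T[3,3] = 0.
  T[0,:] = [+0.0000 -0.1429 +0.4286 +0.8571]
  T[1,:] = [-0.2500 +0.0000 -0.7500 -0.5000]
  T[2,:] = [+0.4000 +0.4000 +0.0000 +0.6000]
  T[3,:] = [+0.8333 -0.1667 +0.5000 +0.0000]
moduli |λ_i(T)| = 1.2274, 0.8603, 0.4313, 0.4313.
spectral radius ρ = 1.2274; 1.2274 > 1: divergent.

no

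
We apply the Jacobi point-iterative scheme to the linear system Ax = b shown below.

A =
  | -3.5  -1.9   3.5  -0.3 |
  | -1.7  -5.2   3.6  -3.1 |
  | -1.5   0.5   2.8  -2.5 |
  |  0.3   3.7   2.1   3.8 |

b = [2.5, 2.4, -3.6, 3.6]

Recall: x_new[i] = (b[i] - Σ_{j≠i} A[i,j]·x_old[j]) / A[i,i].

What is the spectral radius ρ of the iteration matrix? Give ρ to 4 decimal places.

1.2023

A = D + L + U where D = diag(-3.5, -5.2, 2.8, 3.8).
Jacobi T = -D⁻¹(L+U): T[1,3] = -(-3.1)/(-5.2) = -0.5962; T[1,1] = 0.
  T[0,:] = [+0.0000 -0.5429 +1.0000 -0.0857]
  T[1,:] = [-0.3269 +0.0000 +0.6923 -0.5962]
  T[2,:] = [+0.5357 -0.1786 +0.0000 +0.8929]
  T[3,:] = [-0.0789 -0.9737 -0.5526 +0.0000]
|roots of det(T-λI)|: 1.2023, 0.8594, 0.8594, 0.0199.
ρ = 1.2023; 1.2023 > 1 ⇒ diverges.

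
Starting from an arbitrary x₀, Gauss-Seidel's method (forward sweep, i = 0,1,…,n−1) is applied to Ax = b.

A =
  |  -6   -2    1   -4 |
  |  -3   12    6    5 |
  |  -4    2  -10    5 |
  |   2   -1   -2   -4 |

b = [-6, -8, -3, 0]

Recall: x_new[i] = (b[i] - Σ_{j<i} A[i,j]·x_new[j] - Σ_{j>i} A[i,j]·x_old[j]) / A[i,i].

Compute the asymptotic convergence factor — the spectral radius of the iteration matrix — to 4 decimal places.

Let D = diag(-6, 12, -10, -4); L, U the strict triangles.
Gauss-Seidel: T = -(D+L)⁻¹U, row 0 first, T[0,1] = -(-2)/(-6) = -0.3333; later rows by forward substitution.
  T[0,:] = [+0.0000 -0.3333 +0.1667 -0.6667]
  T[1,:] = [+0.0000 -0.0833 -0.4583 -0.5833]
  T[2,:] = [+0.0000 +0.1167 -0.1583 +0.6500]
  T[3,:] = [+0.0000 -0.2042 +0.2771 -0.5125]
|λ(T)| sorted: 0.8247, 0.2628, 0.1923, 0.0000.
ρ = 0.8247; 0.8247 < 1 ⇒ converges.

0.8247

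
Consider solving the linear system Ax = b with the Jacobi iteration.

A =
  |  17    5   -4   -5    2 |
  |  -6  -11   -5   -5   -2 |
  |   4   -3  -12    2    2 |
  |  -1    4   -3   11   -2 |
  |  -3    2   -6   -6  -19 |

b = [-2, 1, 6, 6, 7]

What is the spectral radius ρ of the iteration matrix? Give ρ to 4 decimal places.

Write A = D+L+U with D = diag(17, -11, -12, 11, -19).
Jacobi T = -D⁻¹(L+U): T[4,2] = -(-6)/(-19) = -0.3158; T[4,4] = 0.
  T[0,:] = [+0.0000 -0.2941 +0.2353 +0.2941 -0.1176]
  T[1,:] = [-0.5455 +0.0000 -0.4545 -0.4545 -0.1818]
  T[2,:] = [+0.3333 -0.2500 +0.0000 +0.1667 +0.1667]
  T[3,:] = [+0.0909 -0.3636 +0.2727 +0.0000 +0.1818]
  T[4,:] = [-0.1579 +0.1053 -0.3158 -0.3158 +0.0000]
eigenvalue magnitudes: 0.8379, 0.4877, 0.1961, 0.1961, 0.0440.
ρ(T) = max|λ| = 0.8379; 0.8379 < 1 ⇒ converges.

0.8379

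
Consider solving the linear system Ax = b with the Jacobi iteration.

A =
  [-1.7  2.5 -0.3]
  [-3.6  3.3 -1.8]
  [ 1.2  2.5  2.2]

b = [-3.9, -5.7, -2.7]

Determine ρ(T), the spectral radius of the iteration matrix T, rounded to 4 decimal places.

A = D + L + U where D = diag(-1.7, 3.3, 2.2).
T_J = -D⁻¹(L+U): T[0,2] = -(-0.3)/(-1.7) = -0.1765; T[0,0] = 0.
  T[0,:] = [+0.0000  +1.4706  -0.1765]
  T[1,:] = [+1.0909  +0.0000  +0.5455]
  T[2,:] = [-0.5455  -1.1364  +0.0000]
|λ(T)| sorted: 1.1289, 0.9178, 0.2111.
ρ = 1.1289; 1.1289 > 1 ⇒ diverges.

1.1289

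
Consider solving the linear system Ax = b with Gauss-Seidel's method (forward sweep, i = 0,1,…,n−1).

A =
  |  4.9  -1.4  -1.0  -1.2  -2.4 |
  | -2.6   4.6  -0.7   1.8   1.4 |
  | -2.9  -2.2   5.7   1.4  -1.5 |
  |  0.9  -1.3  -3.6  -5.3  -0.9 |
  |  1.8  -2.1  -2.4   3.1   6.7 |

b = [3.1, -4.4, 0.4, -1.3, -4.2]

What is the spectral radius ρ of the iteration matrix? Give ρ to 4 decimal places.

0.9233

Let D = diag(4.9, 4.6, 5.7, -5.3, 6.7); L, U the strict triangles.
GS T = -(D+L)⁻¹U: row 0 first, T[0,1] = -(-1.4)/(4.9) = +0.2857; later rows by forward substitution.
  T[0,:] = [+0.0000  +0.2857  +0.2041  +0.2449  +0.4898]
  T[1,:] = [+0.0000  +0.1615  +0.2675  -0.2529  -0.0275]
  T[2,:] = [+0.0000  +0.2077  +0.2071  -0.2186  +0.5017]
  T[3,:] = [+0.0000  -0.1322  -0.1716  +0.2521  -0.4207]
  T[4,:] = [+0.0000  +0.1094  +0.1826  -0.3400  +0.2342]
|λ(T)| sorted: 0.9233, 0.1809, 0.1342, 0.0217, 0.0000.
ρ(T) = max|λ| = 0.9233; 0.9233 < 1, so it converges for any x₀.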